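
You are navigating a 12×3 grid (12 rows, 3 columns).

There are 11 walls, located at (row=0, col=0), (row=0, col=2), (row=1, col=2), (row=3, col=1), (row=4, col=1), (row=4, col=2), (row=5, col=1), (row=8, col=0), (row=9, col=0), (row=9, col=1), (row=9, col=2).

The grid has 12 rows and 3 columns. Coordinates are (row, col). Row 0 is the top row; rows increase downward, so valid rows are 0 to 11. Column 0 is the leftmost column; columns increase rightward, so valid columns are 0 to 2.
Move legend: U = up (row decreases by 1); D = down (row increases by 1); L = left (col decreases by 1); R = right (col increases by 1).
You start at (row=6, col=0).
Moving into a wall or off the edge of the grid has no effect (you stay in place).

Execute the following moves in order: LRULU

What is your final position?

Answer: Final position: (row=5, col=0)

Derivation:
Start: (row=6, col=0)
  L (left): blocked, stay at (row=6, col=0)
  R (right): (row=6, col=0) -> (row=6, col=1)
  U (up): blocked, stay at (row=6, col=1)
  L (left): (row=6, col=1) -> (row=6, col=0)
  U (up): (row=6, col=0) -> (row=5, col=0)
Final: (row=5, col=0)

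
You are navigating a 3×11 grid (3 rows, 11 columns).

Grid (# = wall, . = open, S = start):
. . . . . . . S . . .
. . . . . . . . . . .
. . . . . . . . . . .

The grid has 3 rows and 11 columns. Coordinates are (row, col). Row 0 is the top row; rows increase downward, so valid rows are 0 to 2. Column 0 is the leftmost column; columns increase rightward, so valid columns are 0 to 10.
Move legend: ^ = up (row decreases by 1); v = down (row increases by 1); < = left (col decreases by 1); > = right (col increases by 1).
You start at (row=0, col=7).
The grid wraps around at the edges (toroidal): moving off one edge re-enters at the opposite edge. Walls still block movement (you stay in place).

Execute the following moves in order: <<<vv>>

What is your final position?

Start: (row=0, col=7)
  < (left): (row=0, col=7) -> (row=0, col=6)
  < (left): (row=0, col=6) -> (row=0, col=5)
  < (left): (row=0, col=5) -> (row=0, col=4)
  v (down): (row=0, col=4) -> (row=1, col=4)
  v (down): (row=1, col=4) -> (row=2, col=4)
  > (right): (row=2, col=4) -> (row=2, col=5)
  > (right): (row=2, col=5) -> (row=2, col=6)
Final: (row=2, col=6)

Answer: Final position: (row=2, col=6)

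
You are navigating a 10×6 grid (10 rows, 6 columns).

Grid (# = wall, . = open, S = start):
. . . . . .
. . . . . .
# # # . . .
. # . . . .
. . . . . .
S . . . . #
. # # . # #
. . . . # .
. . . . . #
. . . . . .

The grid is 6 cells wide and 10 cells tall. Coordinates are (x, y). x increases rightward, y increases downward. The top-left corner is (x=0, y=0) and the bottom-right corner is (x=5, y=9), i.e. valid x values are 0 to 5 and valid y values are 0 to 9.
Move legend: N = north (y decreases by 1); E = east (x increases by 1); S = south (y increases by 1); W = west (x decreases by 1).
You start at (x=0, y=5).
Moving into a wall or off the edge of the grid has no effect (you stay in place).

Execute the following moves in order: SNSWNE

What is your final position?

Answer: Final position: (x=1, y=5)

Derivation:
Start: (x=0, y=5)
  S (south): (x=0, y=5) -> (x=0, y=6)
  N (north): (x=0, y=6) -> (x=0, y=5)
  S (south): (x=0, y=5) -> (x=0, y=6)
  W (west): blocked, stay at (x=0, y=6)
  N (north): (x=0, y=6) -> (x=0, y=5)
  E (east): (x=0, y=5) -> (x=1, y=5)
Final: (x=1, y=5)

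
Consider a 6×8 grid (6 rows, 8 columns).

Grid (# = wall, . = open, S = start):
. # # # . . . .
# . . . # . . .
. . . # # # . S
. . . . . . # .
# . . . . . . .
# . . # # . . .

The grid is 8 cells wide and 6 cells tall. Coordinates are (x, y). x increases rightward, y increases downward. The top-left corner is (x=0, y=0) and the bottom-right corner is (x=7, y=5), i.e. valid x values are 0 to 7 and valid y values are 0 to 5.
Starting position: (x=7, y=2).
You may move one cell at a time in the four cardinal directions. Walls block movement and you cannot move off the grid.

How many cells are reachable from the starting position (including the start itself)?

Answer: Reachable cells: 34

Derivation:
BFS flood-fill from (x=7, y=2):
  Distance 0: (x=7, y=2)
  Distance 1: (x=7, y=1), (x=6, y=2), (x=7, y=3)
  Distance 2: (x=7, y=0), (x=6, y=1), (x=7, y=4)
  Distance 3: (x=6, y=0), (x=5, y=1), (x=6, y=4), (x=7, y=5)
  Distance 4: (x=5, y=0), (x=5, y=4), (x=6, y=5)
  Distance 5: (x=4, y=0), (x=5, y=3), (x=4, y=4), (x=5, y=5)
  Distance 6: (x=4, y=3), (x=3, y=4)
  Distance 7: (x=3, y=3), (x=2, y=4)
  Distance 8: (x=2, y=3), (x=1, y=4), (x=2, y=5)
  Distance 9: (x=2, y=2), (x=1, y=3), (x=1, y=5)
  Distance 10: (x=2, y=1), (x=1, y=2), (x=0, y=3)
  Distance 11: (x=1, y=1), (x=3, y=1), (x=0, y=2)
Total reachable: 34 (grid has 35 open cells total)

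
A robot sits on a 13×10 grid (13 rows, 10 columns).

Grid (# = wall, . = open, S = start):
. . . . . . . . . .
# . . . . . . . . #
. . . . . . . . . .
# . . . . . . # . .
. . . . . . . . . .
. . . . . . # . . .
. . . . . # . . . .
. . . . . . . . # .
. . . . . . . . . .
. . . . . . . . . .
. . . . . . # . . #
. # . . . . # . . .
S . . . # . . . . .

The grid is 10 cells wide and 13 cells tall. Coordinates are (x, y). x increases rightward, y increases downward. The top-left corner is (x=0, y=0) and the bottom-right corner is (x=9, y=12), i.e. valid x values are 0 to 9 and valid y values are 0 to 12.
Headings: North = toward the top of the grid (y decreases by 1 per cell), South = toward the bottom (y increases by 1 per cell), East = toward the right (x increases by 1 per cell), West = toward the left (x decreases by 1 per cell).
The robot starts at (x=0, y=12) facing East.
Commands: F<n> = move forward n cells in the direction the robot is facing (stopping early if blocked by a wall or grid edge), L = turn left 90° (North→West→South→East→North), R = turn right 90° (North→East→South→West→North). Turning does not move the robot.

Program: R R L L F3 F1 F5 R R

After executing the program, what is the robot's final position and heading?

Start: (x=0, y=12), facing East
  R: turn right, now facing South
  R: turn right, now facing West
  L: turn left, now facing South
  L: turn left, now facing East
  F3: move forward 3, now at (x=3, y=12)
  F1: move forward 0/1 (blocked), now at (x=3, y=12)
  F5: move forward 0/5 (blocked), now at (x=3, y=12)
  R: turn right, now facing South
  R: turn right, now facing West
Final: (x=3, y=12), facing West

Answer: Final position: (x=3, y=12), facing West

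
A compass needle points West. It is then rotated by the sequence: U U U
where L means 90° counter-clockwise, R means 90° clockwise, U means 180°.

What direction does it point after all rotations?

Answer: Final heading: East

Derivation:
Start: West
  U (U-turn (180°)) -> East
  U (U-turn (180°)) -> West
  U (U-turn (180°)) -> East
Final: East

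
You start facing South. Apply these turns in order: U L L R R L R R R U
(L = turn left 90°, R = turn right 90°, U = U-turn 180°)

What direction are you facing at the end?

Start: South
  U (U-turn (180°)) -> North
  L (left (90° counter-clockwise)) -> West
  L (left (90° counter-clockwise)) -> South
  R (right (90° clockwise)) -> West
  R (right (90° clockwise)) -> North
  L (left (90° counter-clockwise)) -> West
  R (right (90° clockwise)) -> North
  R (right (90° clockwise)) -> East
  R (right (90° clockwise)) -> South
  U (U-turn (180°)) -> North
Final: North

Answer: Final heading: North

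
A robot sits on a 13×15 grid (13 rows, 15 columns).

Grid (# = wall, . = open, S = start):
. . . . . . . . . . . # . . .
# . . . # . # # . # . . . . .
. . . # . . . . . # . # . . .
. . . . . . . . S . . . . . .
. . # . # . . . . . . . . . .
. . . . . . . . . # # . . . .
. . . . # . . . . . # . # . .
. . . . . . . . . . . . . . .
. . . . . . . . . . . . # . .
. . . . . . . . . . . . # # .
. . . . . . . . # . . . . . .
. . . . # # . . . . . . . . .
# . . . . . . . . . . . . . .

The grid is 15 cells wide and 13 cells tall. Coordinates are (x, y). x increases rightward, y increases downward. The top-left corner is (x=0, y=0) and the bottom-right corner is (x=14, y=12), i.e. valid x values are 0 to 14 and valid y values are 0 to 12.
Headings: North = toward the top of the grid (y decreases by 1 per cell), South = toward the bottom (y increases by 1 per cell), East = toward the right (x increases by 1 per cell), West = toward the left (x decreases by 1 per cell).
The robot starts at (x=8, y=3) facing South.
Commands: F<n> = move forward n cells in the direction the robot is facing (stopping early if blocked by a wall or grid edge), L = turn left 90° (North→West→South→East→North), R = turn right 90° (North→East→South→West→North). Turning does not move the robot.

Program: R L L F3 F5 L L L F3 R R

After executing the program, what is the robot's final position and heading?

Answer: Final position: (x=14, y=6), facing North

Derivation:
Start: (x=8, y=3), facing South
  R: turn right, now facing West
  L: turn left, now facing South
  L: turn left, now facing East
  F3: move forward 3, now at (x=11, y=3)
  F5: move forward 3/5 (blocked), now at (x=14, y=3)
  L: turn left, now facing North
  L: turn left, now facing West
  L: turn left, now facing South
  F3: move forward 3, now at (x=14, y=6)
  R: turn right, now facing West
  R: turn right, now facing North
Final: (x=14, y=6), facing North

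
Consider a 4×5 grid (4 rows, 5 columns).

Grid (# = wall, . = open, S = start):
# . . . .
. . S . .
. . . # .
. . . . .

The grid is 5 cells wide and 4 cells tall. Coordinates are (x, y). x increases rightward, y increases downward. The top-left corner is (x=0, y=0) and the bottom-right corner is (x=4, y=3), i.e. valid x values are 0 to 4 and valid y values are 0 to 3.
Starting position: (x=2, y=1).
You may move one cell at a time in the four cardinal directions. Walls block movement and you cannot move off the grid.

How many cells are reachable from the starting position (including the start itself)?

Answer: Reachable cells: 18

Derivation:
BFS flood-fill from (x=2, y=1):
  Distance 0: (x=2, y=1)
  Distance 1: (x=2, y=0), (x=1, y=1), (x=3, y=1), (x=2, y=2)
  Distance 2: (x=1, y=0), (x=3, y=0), (x=0, y=1), (x=4, y=1), (x=1, y=2), (x=2, y=3)
  Distance 3: (x=4, y=0), (x=0, y=2), (x=4, y=2), (x=1, y=3), (x=3, y=3)
  Distance 4: (x=0, y=3), (x=4, y=3)
Total reachable: 18 (grid has 18 open cells total)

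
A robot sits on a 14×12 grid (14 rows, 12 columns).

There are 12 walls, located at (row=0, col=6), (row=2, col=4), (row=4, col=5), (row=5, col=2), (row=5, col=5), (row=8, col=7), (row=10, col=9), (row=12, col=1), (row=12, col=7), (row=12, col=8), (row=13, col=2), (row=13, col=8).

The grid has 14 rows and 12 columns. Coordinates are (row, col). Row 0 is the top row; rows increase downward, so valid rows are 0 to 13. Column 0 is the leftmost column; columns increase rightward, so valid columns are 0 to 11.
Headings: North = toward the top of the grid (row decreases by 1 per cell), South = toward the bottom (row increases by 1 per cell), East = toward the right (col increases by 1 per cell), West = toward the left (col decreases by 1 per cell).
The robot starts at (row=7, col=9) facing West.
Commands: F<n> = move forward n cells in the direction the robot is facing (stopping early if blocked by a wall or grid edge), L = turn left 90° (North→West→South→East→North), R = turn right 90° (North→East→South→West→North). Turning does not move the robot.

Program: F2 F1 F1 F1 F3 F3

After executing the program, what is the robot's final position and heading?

Answer: Final position: (row=7, col=0), facing West

Derivation:
Start: (row=7, col=9), facing West
  F2: move forward 2, now at (row=7, col=7)
  F1: move forward 1, now at (row=7, col=6)
  F1: move forward 1, now at (row=7, col=5)
  F1: move forward 1, now at (row=7, col=4)
  F3: move forward 3, now at (row=7, col=1)
  F3: move forward 1/3 (blocked), now at (row=7, col=0)
Final: (row=7, col=0), facing West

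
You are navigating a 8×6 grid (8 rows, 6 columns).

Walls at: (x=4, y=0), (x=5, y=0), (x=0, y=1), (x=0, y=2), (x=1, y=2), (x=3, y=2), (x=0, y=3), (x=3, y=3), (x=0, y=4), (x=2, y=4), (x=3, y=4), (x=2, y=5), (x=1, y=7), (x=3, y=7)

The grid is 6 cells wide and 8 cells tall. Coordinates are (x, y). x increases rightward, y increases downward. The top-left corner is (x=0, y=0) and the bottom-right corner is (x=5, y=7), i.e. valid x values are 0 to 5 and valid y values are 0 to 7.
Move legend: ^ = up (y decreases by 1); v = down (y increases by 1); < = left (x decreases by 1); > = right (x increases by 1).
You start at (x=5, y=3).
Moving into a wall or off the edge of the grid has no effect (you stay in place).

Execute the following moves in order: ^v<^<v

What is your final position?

Answer: Final position: (x=4, y=3)

Derivation:
Start: (x=5, y=3)
  ^ (up): (x=5, y=3) -> (x=5, y=2)
  v (down): (x=5, y=2) -> (x=5, y=3)
  < (left): (x=5, y=3) -> (x=4, y=3)
  ^ (up): (x=4, y=3) -> (x=4, y=2)
  < (left): blocked, stay at (x=4, y=2)
  v (down): (x=4, y=2) -> (x=4, y=3)
Final: (x=4, y=3)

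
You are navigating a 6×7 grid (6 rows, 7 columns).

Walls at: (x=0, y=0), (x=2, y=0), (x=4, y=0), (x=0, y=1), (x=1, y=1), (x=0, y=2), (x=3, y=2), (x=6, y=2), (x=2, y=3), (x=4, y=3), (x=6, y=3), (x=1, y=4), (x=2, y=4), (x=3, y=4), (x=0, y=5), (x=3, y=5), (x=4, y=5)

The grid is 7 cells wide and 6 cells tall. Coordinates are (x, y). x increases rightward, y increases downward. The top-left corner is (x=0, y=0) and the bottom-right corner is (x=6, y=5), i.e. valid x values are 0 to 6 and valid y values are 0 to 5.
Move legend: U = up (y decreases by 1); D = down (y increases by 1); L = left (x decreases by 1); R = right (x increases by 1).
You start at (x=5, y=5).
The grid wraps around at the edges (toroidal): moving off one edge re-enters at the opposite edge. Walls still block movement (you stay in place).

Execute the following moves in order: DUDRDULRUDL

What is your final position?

Start: (x=5, y=5)
  D (down): (x=5, y=5) -> (x=5, y=0)
  U (up): (x=5, y=0) -> (x=5, y=5)
  D (down): (x=5, y=5) -> (x=5, y=0)
  R (right): (x=5, y=0) -> (x=6, y=0)
  D (down): (x=6, y=0) -> (x=6, y=1)
  U (up): (x=6, y=1) -> (x=6, y=0)
  L (left): (x=6, y=0) -> (x=5, y=0)
  R (right): (x=5, y=0) -> (x=6, y=0)
  U (up): (x=6, y=0) -> (x=6, y=5)
  D (down): (x=6, y=5) -> (x=6, y=0)
  L (left): (x=6, y=0) -> (x=5, y=0)
Final: (x=5, y=0)

Answer: Final position: (x=5, y=0)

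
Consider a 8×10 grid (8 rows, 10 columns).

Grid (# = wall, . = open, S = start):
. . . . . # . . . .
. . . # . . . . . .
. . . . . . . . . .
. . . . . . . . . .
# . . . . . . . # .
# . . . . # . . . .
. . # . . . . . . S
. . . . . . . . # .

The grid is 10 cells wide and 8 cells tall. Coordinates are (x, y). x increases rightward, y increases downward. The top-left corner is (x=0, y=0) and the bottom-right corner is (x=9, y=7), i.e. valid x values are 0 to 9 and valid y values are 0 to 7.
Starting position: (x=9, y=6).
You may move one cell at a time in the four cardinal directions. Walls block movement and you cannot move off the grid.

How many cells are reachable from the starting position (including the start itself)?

Answer: Reachable cells: 72

Derivation:
BFS flood-fill from (x=9, y=6):
  Distance 0: (x=9, y=6)
  Distance 1: (x=9, y=5), (x=8, y=6), (x=9, y=7)
  Distance 2: (x=9, y=4), (x=8, y=5), (x=7, y=6)
  Distance 3: (x=9, y=3), (x=7, y=5), (x=6, y=6), (x=7, y=7)
  Distance 4: (x=9, y=2), (x=8, y=3), (x=7, y=4), (x=6, y=5), (x=5, y=6), (x=6, y=7)
  Distance 5: (x=9, y=1), (x=8, y=2), (x=7, y=3), (x=6, y=4), (x=4, y=6), (x=5, y=7)
  Distance 6: (x=9, y=0), (x=8, y=1), (x=7, y=2), (x=6, y=3), (x=5, y=4), (x=4, y=5), (x=3, y=6), (x=4, y=7)
  Distance 7: (x=8, y=0), (x=7, y=1), (x=6, y=2), (x=5, y=3), (x=4, y=4), (x=3, y=5), (x=3, y=7)
  Distance 8: (x=7, y=0), (x=6, y=1), (x=5, y=2), (x=4, y=3), (x=3, y=4), (x=2, y=5), (x=2, y=7)
  Distance 9: (x=6, y=0), (x=5, y=1), (x=4, y=2), (x=3, y=3), (x=2, y=4), (x=1, y=5), (x=1, y=7)
  Distance 10: (x=4, y=1), (x=3, y=2), (x=2, y=3), (x=1, y=4), (x=1, y=6), (x=0, y=7)
  Distance 11: (x=4, y=0), (x=2, y=2), (x=1, y=3), (x=0, y=6)
  Distance 12: (x=3, y=0), (x=2, y=1), (x=1, y=2), (x=0, y=3)
  Distance 13: (x=2, y=0), (x=1, y=1), (x=0, y=2)
  Distance 14: (x=1, y=0), (x=0, y=1)
  Distance 15: (x=0, y=0)
Total reachable: 72 (grid has 72 open cells total)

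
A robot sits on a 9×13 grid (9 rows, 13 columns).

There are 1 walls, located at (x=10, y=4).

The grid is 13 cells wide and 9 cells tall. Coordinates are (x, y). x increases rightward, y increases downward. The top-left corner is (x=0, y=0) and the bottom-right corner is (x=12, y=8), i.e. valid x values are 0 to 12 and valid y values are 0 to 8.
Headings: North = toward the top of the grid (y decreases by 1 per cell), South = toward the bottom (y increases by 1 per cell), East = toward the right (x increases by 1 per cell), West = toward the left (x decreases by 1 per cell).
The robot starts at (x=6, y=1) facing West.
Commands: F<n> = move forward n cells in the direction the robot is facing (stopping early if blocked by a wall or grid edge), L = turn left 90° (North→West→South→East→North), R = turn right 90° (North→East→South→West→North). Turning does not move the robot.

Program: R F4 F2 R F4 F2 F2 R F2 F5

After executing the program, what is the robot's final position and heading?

Start: (x=6, y=1), facing West
  R: turn right, now facing North
  F4: move forward 1/4 (blocked), now at (x=6, y=0)
  F2: move forward 0/2 (blocked), now at (x=6, y=0)
  R: turn right, now facing East
  F4: move forward 4, now at (x=10, y=0)
  F2: move forward 2, now at (x=12, y=0)
  F2: move forward 0/2 (blocked), now at (x=12, y=0)
  R: turn right, now facing South
  F2: move forward 2, now at (x=12, y=2)
  F5: move forward 5, now at (x=12, y=7)
Final: (x=12, y=7), facing South

Answer: Final position: (x=12, y=7), facing South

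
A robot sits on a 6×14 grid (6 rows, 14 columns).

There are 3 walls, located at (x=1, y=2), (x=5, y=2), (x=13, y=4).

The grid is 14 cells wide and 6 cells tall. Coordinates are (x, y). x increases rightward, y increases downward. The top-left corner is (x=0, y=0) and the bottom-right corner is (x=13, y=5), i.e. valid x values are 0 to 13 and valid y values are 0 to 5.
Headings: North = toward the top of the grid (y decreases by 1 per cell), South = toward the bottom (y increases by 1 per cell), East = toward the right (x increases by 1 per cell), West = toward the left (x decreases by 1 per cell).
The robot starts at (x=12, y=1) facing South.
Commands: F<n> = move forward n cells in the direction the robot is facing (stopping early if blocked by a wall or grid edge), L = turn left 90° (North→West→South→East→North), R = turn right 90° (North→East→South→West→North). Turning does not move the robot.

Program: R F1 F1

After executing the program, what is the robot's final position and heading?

Answer: Final position: (x=10, y=1), facing West

Derivation:
Start: (x=12, y=1), facing South
  R: turn right, now facing West
  F1: move forward 1, now at (x=11, y=1)
  F1: move forward 1, now at (x=10, y=1)
Final: (x=10, y=1), facing West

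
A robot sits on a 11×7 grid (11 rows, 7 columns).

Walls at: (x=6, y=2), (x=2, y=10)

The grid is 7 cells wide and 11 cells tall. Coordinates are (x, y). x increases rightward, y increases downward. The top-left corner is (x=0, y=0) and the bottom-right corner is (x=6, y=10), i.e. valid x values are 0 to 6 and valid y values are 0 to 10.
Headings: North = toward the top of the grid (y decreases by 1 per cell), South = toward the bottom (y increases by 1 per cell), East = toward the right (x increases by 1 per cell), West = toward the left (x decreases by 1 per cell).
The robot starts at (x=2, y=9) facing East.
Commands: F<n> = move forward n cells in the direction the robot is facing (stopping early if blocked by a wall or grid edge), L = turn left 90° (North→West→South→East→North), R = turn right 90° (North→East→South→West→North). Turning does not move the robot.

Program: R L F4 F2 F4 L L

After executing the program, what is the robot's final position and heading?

Answer: Final position: (x=6, y=9), facing West

Derivation:
Start: (x=2, y=9), facing East
  R: turn right, now facing South
  L: turn left, now facing East
  F4: move forward 4, now at (x=6, y=9)
  F2: move forward 0/2 (blocked), now at (x=6, y=9)
  F4: move forward 0/4 (blocked), now at (x=6, y=9)
  L: turn left, now facing North
  L: turn left, now facing West
Final: (x=6, y=9), facing West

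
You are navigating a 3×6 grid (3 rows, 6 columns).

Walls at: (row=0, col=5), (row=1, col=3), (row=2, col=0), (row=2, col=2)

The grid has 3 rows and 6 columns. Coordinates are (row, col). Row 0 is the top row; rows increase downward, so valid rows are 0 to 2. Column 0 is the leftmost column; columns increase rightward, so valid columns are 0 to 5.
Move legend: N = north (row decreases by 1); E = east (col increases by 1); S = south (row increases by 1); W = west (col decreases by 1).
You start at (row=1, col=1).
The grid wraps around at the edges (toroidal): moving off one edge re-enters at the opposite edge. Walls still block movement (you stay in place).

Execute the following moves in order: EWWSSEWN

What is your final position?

Answer: Final position: (row=0, col=0)

Derivation:
Start: (row=1, col=1)
  E (east): (row=1, col=1) -> (row=1, col=2)
  W (west): (row=1, col=2) -> (row=1, col=1)
  W (west): (row=1, col=1) -> (row=1, col=0)
  S (south): blocked, stay at (row=1, col=0)
  S (south): blocked, stay at (row=1, col=0)
  E (east): (row=1, col=0) -> (row=1, col=1)
  W (west): (row=1, col=1) -> (row=1, col=0)
  N (north): (row=1, col=0) -> (row=0, col=0)
Final: (row=0, col=0)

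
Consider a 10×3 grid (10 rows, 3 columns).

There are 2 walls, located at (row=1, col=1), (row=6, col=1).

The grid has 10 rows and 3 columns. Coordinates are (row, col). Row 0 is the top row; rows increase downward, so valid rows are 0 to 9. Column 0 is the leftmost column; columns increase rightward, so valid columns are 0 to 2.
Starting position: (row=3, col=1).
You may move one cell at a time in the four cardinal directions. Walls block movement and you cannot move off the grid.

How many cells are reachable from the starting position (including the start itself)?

BFS flood-fill from (row=3, col=1):
  Distance 0: (row=3, col=1)
  Distance 1: (row=2, col=1), (row=3, col=0), (row=3, col=2), (row=4, col=1)
  Distance 2: (row=2, col=0), (row=2, col=2), (row=4, col=0), (row=4, col=2), (row=5, col=1)
  Distance 3: (row=1, col=0), (row=1, col=2), (row=5, col=0), (row=5, col=2)
  Distance 4: (row=0, col=0), (row=0, col=2), (row=6, col=0), (row=6, col=2)
  Distance 5: (row=0, col=1), (row=7, col=0), (row=7, col=2)
  Distance 6: (row=7, col=1), (row=8, col=0), (row=8, col=2)
  Distance 7: (row=8, col=1), (row=9, col=0), (row=9, col=2)
  Distance 8: (row=9, col=1)
Total reachable: 28 (grid has 28 open cells total)

Answer: Reachable cells: 28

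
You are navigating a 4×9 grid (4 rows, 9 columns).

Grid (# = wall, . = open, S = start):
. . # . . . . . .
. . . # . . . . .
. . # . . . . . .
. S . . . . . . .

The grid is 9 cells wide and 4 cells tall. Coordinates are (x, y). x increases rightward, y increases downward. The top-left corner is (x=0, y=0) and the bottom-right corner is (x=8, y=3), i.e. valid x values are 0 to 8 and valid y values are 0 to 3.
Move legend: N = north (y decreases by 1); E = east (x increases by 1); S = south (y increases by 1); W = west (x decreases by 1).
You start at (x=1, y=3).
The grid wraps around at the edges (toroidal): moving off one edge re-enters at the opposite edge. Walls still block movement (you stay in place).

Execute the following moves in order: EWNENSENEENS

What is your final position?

Start: (x=1, y=3)
  E (east): (x=1, y=3) -> (x=2, y=3)
  W (west): (x=2, y=3) -> (x=1, y=3)
  N (north): (x=1, y=3) -> (x=1, y=2)
  E (east): blocked, stay at (x=1, y=2)
  N (north): (x=1, y=2) -> (x=1, y=1)
  S (south): (x=1, y=1) -> (x=1, y=2)
  E (east): blocked, stay at (x=1, y=2)
  N (north): (x=1, y=2) -> (x=1, y=1)
  E (east): (x=1, y=1) -> (x=2, y=1)
  E (east): blocked, stay at (x=2, y=1)
  N (north): blocked, stay at (x=2, y=1)
  S (south): blocked, stay at (x=2, y=1)
Final: (x=2, y=1)

Answer: Final position: (x=2, y=1)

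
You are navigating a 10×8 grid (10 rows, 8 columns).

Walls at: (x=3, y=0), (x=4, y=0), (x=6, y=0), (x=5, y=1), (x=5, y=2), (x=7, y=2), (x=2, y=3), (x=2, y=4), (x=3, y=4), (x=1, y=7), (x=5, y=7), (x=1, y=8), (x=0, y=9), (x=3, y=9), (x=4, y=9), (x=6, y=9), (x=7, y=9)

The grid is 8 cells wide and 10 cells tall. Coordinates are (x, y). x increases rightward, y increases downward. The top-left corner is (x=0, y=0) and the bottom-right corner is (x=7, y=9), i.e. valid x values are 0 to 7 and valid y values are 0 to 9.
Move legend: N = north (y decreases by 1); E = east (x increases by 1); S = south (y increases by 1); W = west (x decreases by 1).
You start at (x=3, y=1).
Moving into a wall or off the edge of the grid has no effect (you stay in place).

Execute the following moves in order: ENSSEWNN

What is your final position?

Start: (x=3, y=1)
  E (east): (x=3, y=1) -> (x=4, y=1)
  N (north): blocked, stay at (x=4, y=1)
  S (south): (x=4, y=1) -> (x=4, y=2)
  S (south): (x=4, y=2) -> (x=4, y=3)
  E (east): (x=4, y=3) -> (x=5, y=3)
  W (west): (x=5, y=3) -> (x=4, y=3)
  N (north): (x=4, y=3) -> (x=4, y=2)
  N (north): (x=4, y=2) -> (x=4, y=1)
Final: (x=4, y=1)

Answer: Final position: (x=4, y=1)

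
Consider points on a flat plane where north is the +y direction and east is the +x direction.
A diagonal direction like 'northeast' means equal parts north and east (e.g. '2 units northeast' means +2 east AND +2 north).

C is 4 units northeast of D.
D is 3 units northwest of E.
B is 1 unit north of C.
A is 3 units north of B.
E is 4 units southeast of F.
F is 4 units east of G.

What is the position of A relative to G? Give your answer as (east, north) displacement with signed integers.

Answer: A is at (east=9, north=7) relative to G.

Derivation:
Place G at the origin (east=0, north=0).
  F is 4 units east of G: delta (east=+4, north=+0); F at (east=4, north=0).
  E is 4 units southeast of F: delta (east=+4, north=-4); E at (east=8, north=-4).
  D is 3 units northwest of E: delta (east=-3, north=+3); D at (east=5, north=-1).
  C is 4 units northeast of D: delta (east=+4, north=+4); C at (east=9, north=3).
  B is 1 unit north of C: delta (east=+0, north=+1); B at (east=9, north=4).
  A is 3 units north of B: delta (east=+0, north=+3); A at (east=9, north=7).
Therefore A relative to G: (east=9, north=7).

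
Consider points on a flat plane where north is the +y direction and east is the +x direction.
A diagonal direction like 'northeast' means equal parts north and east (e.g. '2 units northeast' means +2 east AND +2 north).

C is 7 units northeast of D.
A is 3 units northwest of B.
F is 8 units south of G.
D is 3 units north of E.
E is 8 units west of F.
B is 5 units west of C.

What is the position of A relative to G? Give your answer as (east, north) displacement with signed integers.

Answer: A is at (east=-9, north=5) relative to G.

Derivation:
Place G at the origin (east=0, north=0).
  F is 8 units south of G: delta (east=+0, north=-8); F at (east=0, north=-8).
  E is 8 units west of F: delta (east=-8, north=+0); E at (east=-8, north=-8).
  D is 3 units north of E: delta (east=+0, north=+3); D at (east=-8, north=-5).
  C is 7 units northeast of D: delta (east=+7, north=+7); C at (east=-1, north=2).
  B is 5 units west of C: delta (east=-5, north=+0); B at (east=-6, north=2).
  A is 3 units northwest of B: delta (east=-3, north=+3); A at (east=-9, north=5).
Therefore A relative to G: (east=-9, north=5).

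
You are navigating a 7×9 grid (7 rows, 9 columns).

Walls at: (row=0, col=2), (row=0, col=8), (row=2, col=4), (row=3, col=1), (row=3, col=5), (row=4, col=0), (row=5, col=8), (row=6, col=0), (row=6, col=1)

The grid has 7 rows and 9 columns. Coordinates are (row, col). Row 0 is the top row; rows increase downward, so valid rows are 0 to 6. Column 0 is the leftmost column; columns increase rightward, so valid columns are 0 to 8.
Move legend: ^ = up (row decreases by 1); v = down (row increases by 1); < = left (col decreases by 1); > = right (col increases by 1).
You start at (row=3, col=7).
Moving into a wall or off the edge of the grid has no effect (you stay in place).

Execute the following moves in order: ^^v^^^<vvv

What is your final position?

Answer: Final position: (row=3, col=6)

Derivation:
Start: (row=3, col=7)
  ^ (up): (row=3, col=7) -> (row=2, col=7)
  ^ (up): (row=2, col=7) -> (row=1, col=7)
  v (down): (row=1, col=7) -> (row=2, col=7)
  ^ (up): (row=2, col=7) -> (row=1, col=7)
  ^ (up): (row=1, col=7) -> (row=0, col=7)
  ^ (up): blocked, stay at (row=0, col=7)
  < (left): (row=0, col=7) -> (row=0, col=6)
  v (down): (row=0, col=6) -> (row=1, col=6)
  v (down): (row=1, col=6) -> (row=2, col=6)
  v (down): (row=2, col=6) -> (row=3, col=6)
Final: (row=3, col=6)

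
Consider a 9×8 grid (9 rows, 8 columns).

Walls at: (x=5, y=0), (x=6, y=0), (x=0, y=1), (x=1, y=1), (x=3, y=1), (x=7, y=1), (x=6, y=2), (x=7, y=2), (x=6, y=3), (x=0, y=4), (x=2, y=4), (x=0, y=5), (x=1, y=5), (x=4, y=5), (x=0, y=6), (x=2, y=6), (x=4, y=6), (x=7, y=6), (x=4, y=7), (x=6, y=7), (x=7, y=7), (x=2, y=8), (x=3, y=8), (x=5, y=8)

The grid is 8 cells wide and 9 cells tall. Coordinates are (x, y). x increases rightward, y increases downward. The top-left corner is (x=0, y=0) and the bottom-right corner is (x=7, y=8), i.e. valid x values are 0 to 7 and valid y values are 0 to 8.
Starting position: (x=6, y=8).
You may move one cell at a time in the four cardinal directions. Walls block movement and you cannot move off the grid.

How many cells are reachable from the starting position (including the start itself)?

BFS flood-fill from (x=6, y=8):
  Distance 0: (x=6, y=8)
  Distance 1: (x=7, y=8)
Total reachable: 2 (grid has 48 open cells total)

Answer: Reachable cells: 2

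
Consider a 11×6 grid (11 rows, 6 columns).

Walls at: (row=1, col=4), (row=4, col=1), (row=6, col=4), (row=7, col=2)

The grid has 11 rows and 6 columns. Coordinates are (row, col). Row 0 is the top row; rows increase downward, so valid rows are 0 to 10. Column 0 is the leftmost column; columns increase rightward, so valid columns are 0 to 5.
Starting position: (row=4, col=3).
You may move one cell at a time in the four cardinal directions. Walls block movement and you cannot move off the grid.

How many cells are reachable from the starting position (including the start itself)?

Answer: Reachable cells: 62

Derivation:
BFS flood-fill from (row=4, col=3):
  Distance 0: (row=4, col=3)
  Distance 1: (row=3, col=3), (row=4, col=2), (row=4, col=4), (row=5, col=3)
  Distance 2: (row=2, col=3), (row=3, col=2), (row=3, col=4), (row=4, col=5), (row=5, col=2), (row=5, col=4), (row=6, col=3)
  Distance 3: (row=1, col=3), (row=2, col=2), (row=2, col=4), (row=3, col=1), (row=3, col=5), (row=5, col=1), (row=5, col=5), (row=6, col=2), (row=7, col=3)
  Distance 4: (row=0, col=3), (row=1, col=2), (row=2, col=1), (row=2, col=5), (row=3, col=0), (row=5, col=0), (row=6, col=1), (row=6, col=5), (row=7, col=4), (row=8, col=3)
  Distance 5: (row=0, col=2), (row=0, col=4), (row=1, col=1), (row=1, col=5), (row=2, col=0), (row=4, col=0), (row=6, col=0), (row=7, col=1), (row=7, col=5), (row=8, col=2), (row=8, col=4), (row=9, col=3)
  Distance 6: (row=0, col=1), (row=0, col=5), (row=1, col=0), (row=7, col=0), (row=8, col=1), (row=8, col=5), (row=9, col=2), (row=9, col=4), (row=10, col=3)
  Distance 7: (row=0, col=0), (row=8, col=0), (row=9, col=1), (row=9, col=5), (row=10, col=2), (row=10, col=4)
  Distance 8: (row=9, col=0), (row=10, col=1), (row=10, col=5)
  Distance 9: (row=10, col=0)
Total reachable: 62 (grid has 62 open cells total)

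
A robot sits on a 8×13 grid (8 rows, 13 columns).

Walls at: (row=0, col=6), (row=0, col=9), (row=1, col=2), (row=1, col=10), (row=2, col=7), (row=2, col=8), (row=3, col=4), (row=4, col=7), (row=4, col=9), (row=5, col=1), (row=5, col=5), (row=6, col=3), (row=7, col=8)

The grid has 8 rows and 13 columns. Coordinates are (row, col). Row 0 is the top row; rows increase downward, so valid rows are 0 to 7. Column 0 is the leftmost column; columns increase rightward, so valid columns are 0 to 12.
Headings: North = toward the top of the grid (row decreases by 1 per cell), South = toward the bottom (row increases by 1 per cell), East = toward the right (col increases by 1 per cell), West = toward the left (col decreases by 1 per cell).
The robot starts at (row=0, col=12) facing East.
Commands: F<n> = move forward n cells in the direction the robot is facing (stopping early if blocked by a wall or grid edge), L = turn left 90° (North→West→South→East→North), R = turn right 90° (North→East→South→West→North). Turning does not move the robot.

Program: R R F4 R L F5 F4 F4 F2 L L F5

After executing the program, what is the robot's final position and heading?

Answer: Final position: (row=0, col=12), facing East

Derivation:
Start: (row=0, col=12), facing East
  R: turn right, now facing South
  R: turn right, now facing West
  F4: move forward 2/4 (blocked), now at (row=0, col=10)
  R: turn right, now facing North
  L: turn left, now facing West
  F5: move forward 0/5 (blocked), now at (row=0, col=10)
  F4: move forward 0/4 (blocked), now at (row=0, col=10)
  F4: move forward 0/4 (blocked), now at (row=0, col=10)
  F2: move forward 0/2 (blocked), now at (row=0, col=10)
  L: turn left, now facing South
  L: turn left, now facing East
  F5: move forward 2/5 (blocked), now at (row=0, col=12)
Final: (row=0, col=12), facing East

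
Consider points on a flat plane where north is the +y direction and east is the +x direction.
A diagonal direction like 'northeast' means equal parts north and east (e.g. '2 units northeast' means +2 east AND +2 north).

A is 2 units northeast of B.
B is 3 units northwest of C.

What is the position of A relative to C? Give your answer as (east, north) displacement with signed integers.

Answer: A is at (east=-1, north=5) relative to C.

Derivation:
Place C at the origin (east=0, north=0).
  B is 3 units northwest of C: delta (east=-3, north=+3); B at (east=-3, north=3).
  A is 2 units northeast of B: delta (east=+2, north=+2); A at (east=-1, north=5).
Therefore A relative to C: (east=-1, north=5).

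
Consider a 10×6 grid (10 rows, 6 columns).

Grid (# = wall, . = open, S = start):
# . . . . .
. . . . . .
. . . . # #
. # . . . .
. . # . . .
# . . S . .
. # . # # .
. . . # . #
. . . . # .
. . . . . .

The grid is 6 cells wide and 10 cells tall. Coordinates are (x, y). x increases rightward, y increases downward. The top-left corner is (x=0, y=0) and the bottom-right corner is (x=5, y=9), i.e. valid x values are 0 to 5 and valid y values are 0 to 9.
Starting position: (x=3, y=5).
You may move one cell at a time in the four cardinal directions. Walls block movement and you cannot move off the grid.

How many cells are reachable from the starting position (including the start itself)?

BFS flood-fill from (x=3, y=5):
  Distance 0: (x=3, y=5)
  Distance 1: (x=3, y=4), (x=2, y=5), (x=4, y=5)
  Distance 2: (x=3, y=3), (x=4, y=4), (x=1, y=5), (x=5, y=5), (x=2, y=6)
  Distance 3: (x=3, y=2), (x=2, y=3), (x=4, y=3), (x=1, y=4), (x=5, y=4), (x=5, y=6), (x=2, y=7)
  Distance 4: (x=3, y=1), (x=2, y=2), (x=5, y=3), (x=0, y=4), (x=1, y=7), (x=2, y=8)
  Distance 5: (x=3, y=0), (x=2, y=1), (x=4, y=1), (x=1, y=2), (x=0, y=3), (x=0, y=7), (x=1, y=8), (x=3, y=8), (x=2, y=9)
  Distance 6: (x=2, y=0), (x=4, y=0), (x=1, y=1), (x=5, y=1), (x=0, y=2), (x=0, y=6), (x=0, y=8), (x=1, y=9), (x=3, y=9)
  Distance 7: (x=1, y=0), (x=5, y=0), (x=0, y=1), (x=0, y=9), (x=4, y=9)
  Distance 8: (x=5, y=9)
  Distance 9: (x=5, y=8)
Total reachable: 47 (grid has 48 open cells total)

Answer: Reachable cells: 47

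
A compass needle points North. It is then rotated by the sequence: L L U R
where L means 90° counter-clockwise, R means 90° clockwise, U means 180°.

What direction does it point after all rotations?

Answer: Final heading: East

Derivation:
Start: North
  L (left (90° counter-clockwise)) -> West
  L (left (90° counter-clockwise)) -> South
  U (U-turn (180°)) -> North
  R (right (90° clockwise)) -> East
Final: East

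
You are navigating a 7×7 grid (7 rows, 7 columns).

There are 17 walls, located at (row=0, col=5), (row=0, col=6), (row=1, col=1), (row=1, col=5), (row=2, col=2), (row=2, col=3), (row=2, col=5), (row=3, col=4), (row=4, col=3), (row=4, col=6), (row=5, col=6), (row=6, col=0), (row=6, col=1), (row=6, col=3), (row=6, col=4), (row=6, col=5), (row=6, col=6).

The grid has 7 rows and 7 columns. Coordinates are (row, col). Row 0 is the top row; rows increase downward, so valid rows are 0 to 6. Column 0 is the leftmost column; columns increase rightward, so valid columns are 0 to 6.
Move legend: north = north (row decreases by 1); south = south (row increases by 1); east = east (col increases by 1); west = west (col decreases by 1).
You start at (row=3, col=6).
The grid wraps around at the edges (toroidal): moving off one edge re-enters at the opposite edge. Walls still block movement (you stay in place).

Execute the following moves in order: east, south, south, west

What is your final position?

Answer: Final position: (row=5, col=0)

Derivation:
Start: (row=3, col=6)
  east (east): (row=3, col=6) -> (row=3, col=0)
  south (south): (row=3, col=0) -> (row=4, col=0)
  south (south): (row=4, col=0) -> (row=5, col=0)
  west (west): blocked, stay at (row=5, col=0)
Final: (row=5, col=0)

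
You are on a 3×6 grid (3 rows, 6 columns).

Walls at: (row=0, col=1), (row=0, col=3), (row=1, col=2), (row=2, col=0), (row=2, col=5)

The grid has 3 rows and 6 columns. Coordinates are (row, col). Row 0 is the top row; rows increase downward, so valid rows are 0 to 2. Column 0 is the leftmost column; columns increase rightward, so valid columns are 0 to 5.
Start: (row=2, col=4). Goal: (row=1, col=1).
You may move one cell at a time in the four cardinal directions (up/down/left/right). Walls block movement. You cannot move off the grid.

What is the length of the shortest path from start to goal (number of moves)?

Answer: Shortest path length: 4

Derivation:
BFS from (row=2, col=4) until reaching (row=1, col=1):
  Distance 0: (row=2, col=4)
  Distance 1: (row=1, col=4), (row=2, col=3)
  Distance 2: (row=0, col=4), (row=1, col=3), (row=1, col=5), (row=2, col=2)
  Distance 3: (row=0, col=5), (row=2, col=1)
  Distance 4: (row=1, col=1)  <- goal reached here
One shortest path (4 moves): (row=2, col=4) -> (row=2, col=3) -> (row=2, col=2) -> (row=2, col=1) -> (row=1, col=1)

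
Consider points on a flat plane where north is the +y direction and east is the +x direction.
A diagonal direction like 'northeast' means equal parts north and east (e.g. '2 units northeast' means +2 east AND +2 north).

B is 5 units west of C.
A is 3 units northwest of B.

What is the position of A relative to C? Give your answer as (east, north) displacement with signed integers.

Place C at the origin (east=0, north=0).
  B is 5 units west of C: delta (east=-5, north=+0); B at (east=-5, north=0).
  A is 3 units northwest of B: delta (east=-3, north=+3); A at (east=-8, north=3).
Therefore A relative to C: (east=-8, north=3).

Answer: A is at (east=-8, north=3) relative to C.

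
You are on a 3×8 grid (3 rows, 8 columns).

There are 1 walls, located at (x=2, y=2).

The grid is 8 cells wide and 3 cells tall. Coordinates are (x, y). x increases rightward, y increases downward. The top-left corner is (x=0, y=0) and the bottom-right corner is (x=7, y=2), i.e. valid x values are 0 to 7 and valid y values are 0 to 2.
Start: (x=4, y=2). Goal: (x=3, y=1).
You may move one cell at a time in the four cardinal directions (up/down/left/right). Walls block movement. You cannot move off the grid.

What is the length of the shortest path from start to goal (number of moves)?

Answer: Shortest path length: 2

Derivation:
BFS from (x=4, y=2) until reaching (x=3, y=1):
  Distance 0: (x=4, y=2)
  Distance 1: (x=4, y=1), (x=3, y=2), (x=5, y=2)
  Distance 2: (x=4, y=0), (x=3, y=1), (x=5, y=1), (x=6, y=2)  <- goal reached here
One shortest path (2 moves): (x=4, y=2) -> (x=3, y=2) -> (x=3, y=1)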